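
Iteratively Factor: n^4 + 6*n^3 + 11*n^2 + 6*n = (n + 2)*(n^3 + 4*n^2 + 3*n) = (n + 2)*(n + 3)*(n^2 + n) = (n + 1)*(n + 2)*(n + 3)*(n)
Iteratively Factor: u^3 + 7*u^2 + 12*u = (u + 4)*(u^2 + 3*u) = (u + 3)*(u + 4)*(u)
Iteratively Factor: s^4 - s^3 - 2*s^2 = (s + 1)*(s^3 - 2*s^2) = s*(s + 1)*(s^2 - 2*s) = s^2*(s + 1)*(s - 2)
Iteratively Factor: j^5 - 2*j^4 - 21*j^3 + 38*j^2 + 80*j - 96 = (j + 2)*(j^4 - 4*j^3 - 13*j^2 + 64*j - 48) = (j - 1)*(j + 2)*(j^3 - 3*j^2 - 16*j + 48) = (j - 3)*(j - 1)*(j + 2)*(j^2 - 16) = (j - 3)*(j - 1)*(j + 2)*(j + 4)*(j - 4)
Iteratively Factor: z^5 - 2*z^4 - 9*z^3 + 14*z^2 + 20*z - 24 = (z + 2)*(z^4 - 4*z^3 - z^2 + 16*z - 12) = (z + 2)^2*(z^3 - 6*z^2 + 11*z - 6) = (z - 3)*(z + 2)^2*(z^2 - 3*z + 2) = (z - 3)*(z - 2)*(z + 2)^2*(z - 1)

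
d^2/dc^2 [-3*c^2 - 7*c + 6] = -6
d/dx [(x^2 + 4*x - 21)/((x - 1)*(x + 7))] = 2/(x^2 - 2*x + 1)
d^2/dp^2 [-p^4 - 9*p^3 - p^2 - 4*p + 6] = -12*p^2 - 54*p - 2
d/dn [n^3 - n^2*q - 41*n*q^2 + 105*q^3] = 3*n^2 - 2*n*q - 41*q^2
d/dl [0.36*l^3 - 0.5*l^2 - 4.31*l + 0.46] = 1.08*l^2 - 1.0*l - 4.31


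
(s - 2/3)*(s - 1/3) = s^2 - s + 2/9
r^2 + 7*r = r*(r + 7)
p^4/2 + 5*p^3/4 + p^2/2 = p^2*(p/2 + 1)*(p + 1/2)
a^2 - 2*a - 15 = (a - 5)*(a + 3)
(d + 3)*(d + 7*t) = d^2 + 7*d*t + 3*d + 21*t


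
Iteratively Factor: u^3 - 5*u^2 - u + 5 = (u + 1)*(u^2 - 6*u + 5) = (u - 1)*(u + 1)*(u - 5)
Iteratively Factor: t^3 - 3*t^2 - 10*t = (t + 2)*(t^2 - 5*t) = t*(t + 2)*(t - 5)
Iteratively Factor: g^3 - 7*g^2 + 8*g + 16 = (g + 1)*(g^2 - 8*g + 16) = (g - 4)*(g + 1)*(g - 4)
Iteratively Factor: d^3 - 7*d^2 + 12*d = (d)*(d^2 - 7*d + 12) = d*(d - 4)*(d - 3)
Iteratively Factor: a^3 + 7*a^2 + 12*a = (a + 3)*(a^2 + 4*a) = a*(a + 3)*(a + 4)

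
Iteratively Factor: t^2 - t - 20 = (t - 5)*(t + 4)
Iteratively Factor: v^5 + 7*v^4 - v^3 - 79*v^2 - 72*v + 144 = (v + 4)*(v^4 + 3*v^3 - 13*v^2 - 27*v + 36) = (v - 1)*(v + 4)*(v^3 + 4*v^2 - 9*v - 36) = (v - 3)*(v - 1)*(v + 4)*(v^2 + 7*v + 12) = (v - 3)*(v - 1)*(v + 4)^2*(v + 3)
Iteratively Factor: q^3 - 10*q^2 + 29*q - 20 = (q - 4)*(q^2 - 6*q + 5) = (q - 4)*(q - 1)*(q - 5)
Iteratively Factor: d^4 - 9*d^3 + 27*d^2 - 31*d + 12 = (d - 1)*(d^3 - 8*d^2 + 19*d - 12) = (d - 1)^2*(d^2 - 7*d + 12) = (d - 4)*(d - 1)^2*(d - 3)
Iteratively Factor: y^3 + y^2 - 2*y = (y + 2)*(y^2 - y) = (y - 1)*(y + 2)*(y)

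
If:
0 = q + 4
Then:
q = -4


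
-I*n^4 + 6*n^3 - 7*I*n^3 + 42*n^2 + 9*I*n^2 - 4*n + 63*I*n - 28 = (n + 7)*(n + I)*(n + 4*I)*(-I*n + 1)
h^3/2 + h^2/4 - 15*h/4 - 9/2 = (h/2 + 1)*(h - 3)*(h + 3/2)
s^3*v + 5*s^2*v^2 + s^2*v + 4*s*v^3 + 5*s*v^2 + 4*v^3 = (s + v)*(s + 4*v)*(s*v + v)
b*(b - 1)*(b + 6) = b^3 + 5*b^2 - 6*b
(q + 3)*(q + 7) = q^2 + 10*q + 21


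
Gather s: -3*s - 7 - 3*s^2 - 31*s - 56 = -3*s^2 - 34*s - 63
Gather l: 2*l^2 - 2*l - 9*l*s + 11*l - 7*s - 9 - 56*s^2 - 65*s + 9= 2*l^2 + l*(9 - 9*s) - 56*s^2 - 72*s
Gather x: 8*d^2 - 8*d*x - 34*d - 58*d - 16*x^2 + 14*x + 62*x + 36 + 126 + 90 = 8*d^2 - 92*d - 16*x^2 + x*(76 - 8*d) + 252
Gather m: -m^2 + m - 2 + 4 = -m^2 + m + 2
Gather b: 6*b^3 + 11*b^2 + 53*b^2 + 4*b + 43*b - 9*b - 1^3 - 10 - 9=6*b^3 + 64*b^2 + 38*b - 20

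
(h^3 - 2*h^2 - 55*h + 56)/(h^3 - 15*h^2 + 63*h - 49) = (h^2 - h - 56)/(h^2 - 14*h + 49)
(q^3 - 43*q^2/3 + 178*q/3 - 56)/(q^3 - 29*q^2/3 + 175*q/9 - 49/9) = 3*(3*q^2 - 22*q + 24)/(9*q^2 - 24*q + 7)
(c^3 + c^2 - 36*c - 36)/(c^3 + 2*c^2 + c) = (c^2 - 36)/(c*(c + 1))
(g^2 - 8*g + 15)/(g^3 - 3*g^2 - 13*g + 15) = (g - 3)/(g^2 + 2*g - 3)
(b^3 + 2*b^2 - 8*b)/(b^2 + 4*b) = b - 2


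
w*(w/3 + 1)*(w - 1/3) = w^3/3 + 8*w^2/9 - w/3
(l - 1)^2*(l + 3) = l^3 + l^2 - 5*l + 3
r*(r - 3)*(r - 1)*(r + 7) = r^4 + 3*r^3 - 25*r^2 + 21*r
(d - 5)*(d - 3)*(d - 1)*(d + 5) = d^4 - 4*d^3 - 22*d^2 + 100*d - 75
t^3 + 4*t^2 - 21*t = t*(t - 3)*(t + 7)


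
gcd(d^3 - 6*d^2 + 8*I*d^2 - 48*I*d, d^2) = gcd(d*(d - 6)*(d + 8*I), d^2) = d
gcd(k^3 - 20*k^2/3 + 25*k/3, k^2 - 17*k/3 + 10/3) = k - 5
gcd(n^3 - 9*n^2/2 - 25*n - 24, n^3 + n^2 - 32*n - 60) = n + 2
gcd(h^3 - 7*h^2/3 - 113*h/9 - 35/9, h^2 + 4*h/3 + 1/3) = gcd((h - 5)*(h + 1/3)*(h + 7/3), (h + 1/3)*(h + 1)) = h + 1/3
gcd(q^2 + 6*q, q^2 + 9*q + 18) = q + 6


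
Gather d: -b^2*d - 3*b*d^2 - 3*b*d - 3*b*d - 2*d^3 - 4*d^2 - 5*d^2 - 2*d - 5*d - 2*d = -2*d^3 + d^2*(-3*b - 9) + d*(-b^2 - 6*b - 9)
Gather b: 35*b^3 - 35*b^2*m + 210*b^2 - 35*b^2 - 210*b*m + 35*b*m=35*b^3 + b^2*(175 - 35*m) - 175*b*m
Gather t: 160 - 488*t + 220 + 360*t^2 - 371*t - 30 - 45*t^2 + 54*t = 315*t^2 - 805*t + 350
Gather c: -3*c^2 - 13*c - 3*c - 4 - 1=-3*c^2 - 16*c - 5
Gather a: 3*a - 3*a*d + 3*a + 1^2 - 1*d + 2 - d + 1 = a*(6 - 3*d) - 2*d + 4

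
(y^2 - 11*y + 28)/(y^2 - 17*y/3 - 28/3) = 3*(y - 4)/(3*y + 4)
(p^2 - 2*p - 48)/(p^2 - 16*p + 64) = (p + 6)/(p - 8)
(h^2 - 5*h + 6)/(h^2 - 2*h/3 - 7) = 3*(h - 2)/(3*h + 7)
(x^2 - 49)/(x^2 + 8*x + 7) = (x - 7)/(x + 1)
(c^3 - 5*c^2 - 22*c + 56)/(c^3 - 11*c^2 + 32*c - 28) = (c + 4)/(c - 2)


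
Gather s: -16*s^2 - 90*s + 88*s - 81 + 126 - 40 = -16*s^2 - 2*s + 5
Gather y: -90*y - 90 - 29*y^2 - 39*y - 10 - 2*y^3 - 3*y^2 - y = -2*y^3 - 32*y^2 - 130*y - 100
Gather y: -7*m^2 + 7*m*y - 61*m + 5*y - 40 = -7*m^2 - 61*m + y*(7*m + 5) - 40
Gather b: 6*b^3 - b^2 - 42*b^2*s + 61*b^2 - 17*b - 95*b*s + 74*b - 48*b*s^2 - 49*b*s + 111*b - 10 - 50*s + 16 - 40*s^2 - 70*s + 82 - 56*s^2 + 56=6*b^3 + b^2*(60 - 42*s) + b*(-48*s^2 - 144*s + 168) - 96*s^2 - 120*s + 144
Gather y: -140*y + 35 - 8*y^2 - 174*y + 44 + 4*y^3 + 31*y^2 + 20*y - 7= 4*y^3 + 23*y^2 - 294*y + 72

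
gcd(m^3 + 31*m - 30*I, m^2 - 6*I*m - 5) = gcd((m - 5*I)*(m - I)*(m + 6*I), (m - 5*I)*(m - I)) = m^2 - 6*I*m - 5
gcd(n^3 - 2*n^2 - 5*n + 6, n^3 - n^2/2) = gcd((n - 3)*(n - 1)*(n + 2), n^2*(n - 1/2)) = 1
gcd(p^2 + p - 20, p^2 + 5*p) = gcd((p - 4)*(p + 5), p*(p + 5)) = p + 5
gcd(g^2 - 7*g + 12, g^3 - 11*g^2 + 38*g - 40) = g - 4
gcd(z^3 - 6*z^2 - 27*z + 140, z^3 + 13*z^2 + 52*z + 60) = z + 5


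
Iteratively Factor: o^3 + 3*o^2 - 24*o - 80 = (o + 4)*(o^2 - o - 20) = (o - 5)*(o + 4)*(o + 4)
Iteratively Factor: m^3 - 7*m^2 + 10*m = (m - 2)*(m^2 - 5*m) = m*(m - 2)*(m - 5)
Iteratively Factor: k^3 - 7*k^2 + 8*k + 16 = (k - 4)*(k^2 - 3*k - 4) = (k - 4)^2*(k + 1)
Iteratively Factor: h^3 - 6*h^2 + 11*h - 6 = (h - 3)*(h^2 - 3*h + 2) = (h - 3)*(h - 1)*(h - 2)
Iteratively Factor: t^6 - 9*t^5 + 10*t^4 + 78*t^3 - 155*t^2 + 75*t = (t)*(t^5 - 9*t^4 + 10*t^3 + 78*t^2 - 155*t + 75) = t*(t - 5)*(t^4 - 4*t^3 - 10*t^2 + 28*t - 15) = t*(t - 5)*(t - 1)*(t^3 - 3*t^2 - 13*t + 15) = t*(t - 5)*(t - 1)^2*(t^2 - 2*t - 15) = t*(t - 5)^2*(t - 1)^2*(t + 3)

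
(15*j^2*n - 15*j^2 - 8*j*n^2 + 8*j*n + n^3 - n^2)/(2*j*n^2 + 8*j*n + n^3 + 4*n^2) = (15*j^2*n - 15*j^2 - 8*j*n^2 + 8*j*n + n^3 - n^2)/(n*(2*j*n + 8*j + n^2 + 4*n))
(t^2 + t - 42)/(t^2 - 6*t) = (t + 7)/t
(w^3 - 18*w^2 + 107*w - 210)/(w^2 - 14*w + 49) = (w^2 - 11*w + 30)/(w - 7)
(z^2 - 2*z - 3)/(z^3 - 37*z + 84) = (z + 1)/(z^2 + 3*z - 28)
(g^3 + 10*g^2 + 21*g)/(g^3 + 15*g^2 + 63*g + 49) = g*(g + 3)/(g^2 + 8*g + 7)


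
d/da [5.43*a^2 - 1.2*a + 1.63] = 10.86*a - 1.2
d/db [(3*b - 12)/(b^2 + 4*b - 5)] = 3*(b^2 + 4*b - 2*(b - 4)*(b + 2) - 5)/(b^2 + 4*b - 5)^2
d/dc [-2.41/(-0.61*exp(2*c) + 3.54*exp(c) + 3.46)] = (8.5314 - 2.9402*exp(c))*exp(c)/(-0.61*exp(2*c) + 3.54*exp(c) + 3.46)^2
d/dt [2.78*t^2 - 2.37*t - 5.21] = 5.56*t - 2.37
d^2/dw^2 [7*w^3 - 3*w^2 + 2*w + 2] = 42*w - 6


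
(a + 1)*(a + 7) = a^2 + 8*a + 7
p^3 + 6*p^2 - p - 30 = (p - 2)*(p + 3)*(p + 5)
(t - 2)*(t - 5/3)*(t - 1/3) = t^3 - 4*t^2 + 41*t/9 - 10/9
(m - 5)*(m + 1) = m^2 - 4*m - 5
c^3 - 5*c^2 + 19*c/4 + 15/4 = (c - 3)*(c - 5/2)*(c + 1/2)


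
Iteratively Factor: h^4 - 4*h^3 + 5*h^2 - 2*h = (h - 1)*(h^3 - 3*h^2 + 2*h) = h*(h - 1)*(h^2 - 3*h + 2) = h*(h - 2)*(h - 1)*(h - 1)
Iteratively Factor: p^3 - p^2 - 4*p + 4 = (p - 2)*(p^2 + p - 2) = (p - 2)*(p - 1)*(p + 2)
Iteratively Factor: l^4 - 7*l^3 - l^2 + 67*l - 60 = (l + 3)*(l^3 - 10*l^2 + 29*l - 20) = (l - 5)*(l + 3)*(l^2 - 5*l + 4) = (l - 5)*(l - 4)*(l + 3)*(l - 1)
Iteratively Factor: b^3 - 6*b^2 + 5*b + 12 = (b - 4)*(b^2 - 2*b - 3) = (b - 4)*(b + 1)*(b - 3)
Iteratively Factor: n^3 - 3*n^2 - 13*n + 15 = (n + 3)*(n^2 - 6*n + 5) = (n - 5)*(n + 3)*(n - 1)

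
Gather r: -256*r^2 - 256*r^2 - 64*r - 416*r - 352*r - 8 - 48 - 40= -512*r^2 - 832*r - 96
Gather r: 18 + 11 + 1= 30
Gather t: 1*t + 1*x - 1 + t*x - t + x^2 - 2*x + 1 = t*x + x^2 - x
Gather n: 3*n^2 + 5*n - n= 3*n^2 + 4*n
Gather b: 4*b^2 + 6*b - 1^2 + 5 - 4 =4*b^2 + 6*b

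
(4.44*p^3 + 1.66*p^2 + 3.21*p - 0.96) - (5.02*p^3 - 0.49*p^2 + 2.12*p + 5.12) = -0.579999999999999*p^3 + 2.15*p^2 + 1.09*p - 6.08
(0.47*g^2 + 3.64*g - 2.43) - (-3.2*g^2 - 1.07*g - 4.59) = 3.67*g^2 + 4.71*g + 2.16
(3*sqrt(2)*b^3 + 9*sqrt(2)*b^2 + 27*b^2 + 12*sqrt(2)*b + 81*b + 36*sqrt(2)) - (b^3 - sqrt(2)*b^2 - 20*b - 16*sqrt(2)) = -b^3 + 3*sqrt(2)*b^3 + 10*sqrt(2)*b^2 + 27*b^2 + 12*sqrt(2)*b + 101*b + 52*sqrt(2)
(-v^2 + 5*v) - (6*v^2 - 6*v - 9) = -7*v^2 + 11*v + 9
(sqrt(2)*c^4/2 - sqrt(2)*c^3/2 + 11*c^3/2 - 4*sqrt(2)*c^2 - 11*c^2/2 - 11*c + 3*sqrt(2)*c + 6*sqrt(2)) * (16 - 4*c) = -2*sqrt(2)*c^5 - 22*c^4 + 10*sqrt(2)*c^4 + 8*sqrt(2)*c^3 + 110*c^3 - 76*sqrt(2)*c^2 - 44*c^2 - 176*c + 24*sqrt(2)*c + 96*sqrt(2)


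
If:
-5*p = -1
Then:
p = 1/5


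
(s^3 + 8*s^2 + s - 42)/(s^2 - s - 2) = (s^2 + 10*s + 21)/(s + 1)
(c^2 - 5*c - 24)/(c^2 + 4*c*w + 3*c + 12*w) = (c - 8)/(c + 4*w)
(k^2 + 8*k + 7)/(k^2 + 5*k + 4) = (k + 7)/(k + 4)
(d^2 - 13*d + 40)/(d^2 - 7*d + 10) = (d - 8)/(d - 2)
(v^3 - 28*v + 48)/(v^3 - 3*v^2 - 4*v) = (v^2 + 4*v - 12)/(v*(v + 1))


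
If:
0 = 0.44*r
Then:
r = 0.00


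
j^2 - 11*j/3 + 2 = (j - 3)*(j - 2/3)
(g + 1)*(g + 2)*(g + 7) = g^3 + 10*g^2 + 23*g + 14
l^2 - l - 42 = (l - 7)*(l + 6)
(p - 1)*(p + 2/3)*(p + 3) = p^3 + 8*p^2/3 - 5*p/3 - 2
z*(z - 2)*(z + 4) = z^3 + 2*z^2 - 8*z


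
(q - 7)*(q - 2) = q^2 - 9*q + 14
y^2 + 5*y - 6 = (y - 1)*(y + 6)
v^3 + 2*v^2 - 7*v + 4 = (v - 1)^2*(v + 4)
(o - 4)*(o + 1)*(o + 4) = o^3 + o^2 - 16*o - 16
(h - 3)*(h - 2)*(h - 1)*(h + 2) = h^4 - 4*h^3 - h^2 + 16*h - 12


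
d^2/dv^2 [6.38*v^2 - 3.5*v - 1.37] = 12.7600000000000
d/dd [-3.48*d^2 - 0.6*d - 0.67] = -6.96*d - 0.6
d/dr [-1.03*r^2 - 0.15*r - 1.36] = -2.06*r - 0.15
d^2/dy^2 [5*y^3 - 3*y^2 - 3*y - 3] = 30*y - 6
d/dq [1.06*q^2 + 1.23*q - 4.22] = 2.12*q + 1.23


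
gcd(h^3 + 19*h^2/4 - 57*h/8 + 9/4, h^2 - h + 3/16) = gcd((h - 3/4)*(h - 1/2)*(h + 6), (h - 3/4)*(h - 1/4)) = h - 3/4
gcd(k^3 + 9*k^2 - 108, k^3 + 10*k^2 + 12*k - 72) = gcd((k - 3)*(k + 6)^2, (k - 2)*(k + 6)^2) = k^2 + 12*k + 36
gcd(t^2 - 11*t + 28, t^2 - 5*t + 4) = t - 4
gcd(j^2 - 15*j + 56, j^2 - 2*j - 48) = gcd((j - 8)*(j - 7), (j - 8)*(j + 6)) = j - 8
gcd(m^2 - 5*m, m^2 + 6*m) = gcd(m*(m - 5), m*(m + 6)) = m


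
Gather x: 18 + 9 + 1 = 28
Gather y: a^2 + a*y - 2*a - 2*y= a^2 - 2*a + y*(a - 2)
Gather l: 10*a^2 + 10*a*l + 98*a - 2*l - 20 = 10*a^2 + 98*a + l*(10*a - 2) - 20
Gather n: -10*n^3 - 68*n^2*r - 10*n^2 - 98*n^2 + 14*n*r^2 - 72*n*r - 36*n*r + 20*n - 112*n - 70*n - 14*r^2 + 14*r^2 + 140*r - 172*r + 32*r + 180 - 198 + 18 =-10*n^3 + n^2*(-68*r - 108) + n*(14*r^2 - 108*r - 162)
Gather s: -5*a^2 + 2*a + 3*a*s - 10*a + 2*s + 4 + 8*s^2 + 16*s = -5*a^2 - 8*a + 8*s^2 + s*(3*a + 18) + 4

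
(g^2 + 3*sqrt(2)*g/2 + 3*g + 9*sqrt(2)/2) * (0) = 0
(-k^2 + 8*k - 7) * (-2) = 2*k^2 - 16*k + 14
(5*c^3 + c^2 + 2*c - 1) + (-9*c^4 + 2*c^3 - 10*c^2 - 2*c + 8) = -9*c^4 + 7*c^3 - 9*c^2 + 7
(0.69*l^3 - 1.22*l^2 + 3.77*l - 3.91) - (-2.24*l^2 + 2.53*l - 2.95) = 0.69*l^3 + 1.02*l^2 + 1.24*l - 0.96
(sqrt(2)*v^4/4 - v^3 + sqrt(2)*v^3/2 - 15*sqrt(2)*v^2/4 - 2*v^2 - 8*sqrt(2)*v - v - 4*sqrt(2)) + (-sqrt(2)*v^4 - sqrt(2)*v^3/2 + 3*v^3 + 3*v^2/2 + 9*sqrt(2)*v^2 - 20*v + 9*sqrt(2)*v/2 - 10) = -3*sqrt(2)*v^4/4 + 2*v^3 - v^2/2 + 21*sqrt(2)*v^2/4 - 21*v - 7*sqrt(2)*v/2 - 10 - 4*sqrt(2)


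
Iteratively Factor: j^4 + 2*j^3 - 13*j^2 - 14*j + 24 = (j - 1)*(j^3 + 3*j^2 - 10*j - 24) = (j - 3)*(j - 1)*(j^2 + 6*j + 8) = (j - 3)*(j - 1)*(j + 2)*(j + 4)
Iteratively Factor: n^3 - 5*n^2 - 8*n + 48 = (n + 3)*(n^2 - 8*n + 16) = (n - 4)*(n + 3)*(n - 4)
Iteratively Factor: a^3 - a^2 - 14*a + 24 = (a - 2)*(a^2 + a - 12) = (a - 2)*(a + 4)*(a - 3)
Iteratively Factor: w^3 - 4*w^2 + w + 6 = (w - 2)*(w^2 - 2*w - 3) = (w - 3)*(w - 2)*(w + 1)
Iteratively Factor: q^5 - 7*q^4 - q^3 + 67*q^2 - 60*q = (q)*(q^4 - 7*q^3 - q^2 + 67*q - 60) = q*(q - 5)*(q^3 - 2*q^2 - 11*q + 12) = q*(q - 5)*(q - 4)*(q^2 + 2*q - 3) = q*(q - 5)*(q - 4)*(q + 3)*(q - 1)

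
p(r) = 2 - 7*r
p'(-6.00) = -7.00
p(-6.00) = 44.00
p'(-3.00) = -7.00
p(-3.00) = 23.00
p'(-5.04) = -7.00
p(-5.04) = 37.28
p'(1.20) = -7.00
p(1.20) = -6.40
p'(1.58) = -7.00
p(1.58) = -9.06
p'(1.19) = -7.00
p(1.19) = -6.33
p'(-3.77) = -7.00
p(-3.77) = 28.39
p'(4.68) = -7.00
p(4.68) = -30.76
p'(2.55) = -7.00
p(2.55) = -15.85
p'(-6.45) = -7.00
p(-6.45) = 47.15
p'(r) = -7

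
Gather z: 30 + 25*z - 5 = 25*z + 25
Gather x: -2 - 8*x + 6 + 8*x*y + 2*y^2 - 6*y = x*(8*y - 8) + 2*y^2 - 6*y + 4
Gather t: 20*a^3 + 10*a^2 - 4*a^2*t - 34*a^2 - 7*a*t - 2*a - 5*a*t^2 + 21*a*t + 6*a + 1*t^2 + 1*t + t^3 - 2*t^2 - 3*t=20*a^3 - 24*a^2 + 4*a + t^3 + t^2*(-5*a - 1) + t*(-4*a^2 + 14*a - 2)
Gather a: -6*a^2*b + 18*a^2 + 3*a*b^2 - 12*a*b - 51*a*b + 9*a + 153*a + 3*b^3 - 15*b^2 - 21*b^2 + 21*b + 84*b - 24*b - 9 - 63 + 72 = a^2*(18 - 6*b) + a*(3*b^2 - 63*b + 162) + 3*b^3 - 36*b^2 + 81*b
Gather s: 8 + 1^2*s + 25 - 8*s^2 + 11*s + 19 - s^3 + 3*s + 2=-s^3 - 8*s^2 + 15*s + 54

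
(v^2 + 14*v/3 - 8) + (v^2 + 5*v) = 2*v^2 + 29*v/3 - 8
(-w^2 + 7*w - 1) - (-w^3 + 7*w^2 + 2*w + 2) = w^3 - 8*w^2 + 5*w - 3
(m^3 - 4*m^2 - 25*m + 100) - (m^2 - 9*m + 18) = m^3 - 5*m^2 - 16*m + 82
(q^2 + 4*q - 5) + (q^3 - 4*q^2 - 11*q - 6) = q^3 - 3*q^2 - 7*q - 11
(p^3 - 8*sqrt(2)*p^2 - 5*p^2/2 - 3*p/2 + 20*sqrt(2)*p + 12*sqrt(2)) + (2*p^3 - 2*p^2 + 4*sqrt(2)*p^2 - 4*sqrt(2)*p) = 3*p^3 - 4*sqrt(2)*p^2 - 9*p^2/2 - 3*p/2 + 16*sqrt(2)*p + 12*sqrt(2)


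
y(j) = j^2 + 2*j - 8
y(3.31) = 9.58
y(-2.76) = -5.90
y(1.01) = -4.96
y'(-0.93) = 0.14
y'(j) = 2*j + 2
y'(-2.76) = -3.52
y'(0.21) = 2.42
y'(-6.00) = -10.00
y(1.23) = -4.03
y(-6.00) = 16.00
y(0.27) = -7.39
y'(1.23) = 4.46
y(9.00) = 91.00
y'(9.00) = 20.00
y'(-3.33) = -4.66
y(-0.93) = -9.00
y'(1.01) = 4.02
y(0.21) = -7.54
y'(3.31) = 8.62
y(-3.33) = -3.57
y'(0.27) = 2.54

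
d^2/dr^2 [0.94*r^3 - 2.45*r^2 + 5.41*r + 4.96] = 5.64*r - 4.9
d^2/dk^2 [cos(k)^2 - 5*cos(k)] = 5*cos(k) - 2*cos(2*k)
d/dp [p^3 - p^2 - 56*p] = 3*p^2 - 2*p - 56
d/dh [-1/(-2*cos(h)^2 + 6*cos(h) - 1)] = 2*(2*cos(h) - 3)*sin(h)/(-6*cos(h) + cos(2*h) + 2)^2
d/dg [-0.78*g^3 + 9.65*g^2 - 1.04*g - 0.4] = -2.34*g^2 + 19.3*g - 1.04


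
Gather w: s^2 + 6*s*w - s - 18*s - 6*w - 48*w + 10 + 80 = s^2 - 19*s + w*(6*s - 54) + 90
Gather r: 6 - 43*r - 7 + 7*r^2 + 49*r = 7*r^2 + 6*r - 1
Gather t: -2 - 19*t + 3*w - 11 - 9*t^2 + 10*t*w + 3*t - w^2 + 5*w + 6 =-9*t^2 + t*(10*w - 16) - w^2 + 8*w - 7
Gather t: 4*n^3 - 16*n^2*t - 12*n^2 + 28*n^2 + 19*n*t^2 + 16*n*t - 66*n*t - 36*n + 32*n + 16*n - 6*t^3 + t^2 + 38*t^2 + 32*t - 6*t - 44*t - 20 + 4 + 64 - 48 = 4*n^3 + 16*n^2 + 12*n - 6*t^3 + t^2*(19*n + 39) + t*(-16*n^2 - 50*n - 18)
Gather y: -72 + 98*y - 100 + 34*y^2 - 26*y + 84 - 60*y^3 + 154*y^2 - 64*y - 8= -60*y^3 + 188*y^2 + 8*y - 96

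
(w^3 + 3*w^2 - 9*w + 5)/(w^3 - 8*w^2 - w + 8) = (w^2 + 4*w - 5)/(w^2 - 7*w - 8)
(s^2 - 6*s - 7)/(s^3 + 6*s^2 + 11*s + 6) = (s - 7)/(s^2 + 5*s + 6)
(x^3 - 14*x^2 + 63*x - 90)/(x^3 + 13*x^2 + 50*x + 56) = (x^3 - 14*x^2 + 63*x - 90)/(x^3 + 13*x^2 + 50*x + 56)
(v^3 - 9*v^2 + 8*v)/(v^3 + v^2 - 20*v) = (v^2 - 9*v + 8)/(v^2 + v - 20)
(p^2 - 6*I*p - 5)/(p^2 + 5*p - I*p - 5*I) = (p - 5*I)/(p + 5)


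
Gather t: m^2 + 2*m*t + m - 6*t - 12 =m^2 + m + t*(2*m - 6) - 12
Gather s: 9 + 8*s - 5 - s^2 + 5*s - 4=-s^2 + 13*s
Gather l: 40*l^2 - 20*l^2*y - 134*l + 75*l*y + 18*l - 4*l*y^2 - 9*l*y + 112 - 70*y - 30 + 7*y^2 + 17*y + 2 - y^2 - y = l^2*(40 - 20*y) + l*(-4*y^2 + 66*y - 116) + 6*y^2 - 54*y + 84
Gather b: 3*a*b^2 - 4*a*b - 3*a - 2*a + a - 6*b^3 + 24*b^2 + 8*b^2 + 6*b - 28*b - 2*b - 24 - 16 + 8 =-4*a - 6*b^3 + b^2*(3*a + 32) + b*(-4*a - 24) - 32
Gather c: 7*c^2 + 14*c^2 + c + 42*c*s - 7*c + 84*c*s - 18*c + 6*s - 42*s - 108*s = 21*c^2 + c*(126*s - 24) - 144*s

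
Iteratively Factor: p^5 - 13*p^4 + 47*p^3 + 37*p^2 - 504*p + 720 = (p - 5)*(p^4 - 8*p^3 + 7*p^2 + 72*p - 144) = (p - 5)*(p - 4)*(p^3 - 4*p^2 - 9*p + 36) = (p - 5)*(p - 4)*(p - 3)*(p^2 - p - 12) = (p - 5)*(p - 4)*(p - 3)*(p + 3)*(p - 4)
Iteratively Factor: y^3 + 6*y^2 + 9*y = (y)*(y^2 + 6*y + 9) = y*(y + 3)*(y + 3)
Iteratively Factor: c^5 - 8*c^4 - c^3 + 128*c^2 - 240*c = (c - 4)*(c^4 - 4*c^3 - 17*c^2 + 60*c) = (c - 4)*(c + 4)*(c^3 - 8*c^2 + 15*c) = (c - 5)*(c - 4)*(c + 4)*(c^2 - 3*c) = c*(c - 5)*(c - 4)*(c + 4)*(c - 3)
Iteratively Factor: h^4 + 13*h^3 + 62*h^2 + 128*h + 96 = (h + 3)*(h^3 + 10*h^2 + 32*h + 32) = (h + 3)*(h + 4)*(h^2 + 6*h + 8) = (h + 3)*(h + 4)^2*(h + 2)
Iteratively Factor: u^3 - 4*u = (u)*(u^2 - 4) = u*(u + 2)*(u - 2)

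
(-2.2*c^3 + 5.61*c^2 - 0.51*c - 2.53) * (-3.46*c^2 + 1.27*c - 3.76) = 7.612*c^5 - 22.2046*c^4 + 17.1613*c^3 - 12.9875*c^2 - 1.2955*c + 9.5128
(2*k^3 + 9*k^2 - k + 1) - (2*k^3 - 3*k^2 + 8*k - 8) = 12*k^2 - 9*k + 9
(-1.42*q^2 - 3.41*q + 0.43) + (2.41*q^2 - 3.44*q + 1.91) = 0.99*q^2 - 6.85*q + 2.34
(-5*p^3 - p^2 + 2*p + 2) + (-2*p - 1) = -5*p^3 - p^2 + 1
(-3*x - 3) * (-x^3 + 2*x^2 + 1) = 3*x^4 - 3*x^3 - 6*x^2 - 3*x - 3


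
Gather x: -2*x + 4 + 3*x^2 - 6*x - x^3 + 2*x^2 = -x^3 + 5*x^2 - 8*x + 4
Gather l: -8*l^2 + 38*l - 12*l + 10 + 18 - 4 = -8*l^2 + 26*l + 24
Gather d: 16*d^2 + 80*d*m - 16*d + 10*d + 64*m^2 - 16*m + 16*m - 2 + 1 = 16*d^2 + d*(80*m - 6) + 64*m^2 - 1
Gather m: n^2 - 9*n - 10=n^2 - 9*n - 10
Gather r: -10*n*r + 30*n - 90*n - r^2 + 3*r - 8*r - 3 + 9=-60*n - r^2 + r*(-10*n - 5) + 6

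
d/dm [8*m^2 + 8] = 16*m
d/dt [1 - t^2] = -2*t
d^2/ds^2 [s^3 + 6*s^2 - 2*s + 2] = 6*s + 12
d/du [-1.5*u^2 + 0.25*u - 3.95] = 0.25 - 3.0*u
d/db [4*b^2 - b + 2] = 8*b - 1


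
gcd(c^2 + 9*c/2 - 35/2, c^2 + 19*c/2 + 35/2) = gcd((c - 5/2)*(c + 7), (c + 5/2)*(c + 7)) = c + 7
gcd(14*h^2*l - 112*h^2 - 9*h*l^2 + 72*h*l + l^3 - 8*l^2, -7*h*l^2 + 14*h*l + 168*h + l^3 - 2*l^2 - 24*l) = 7*h - l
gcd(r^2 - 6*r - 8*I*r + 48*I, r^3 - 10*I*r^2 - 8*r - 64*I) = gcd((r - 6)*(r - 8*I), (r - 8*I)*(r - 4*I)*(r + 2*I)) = r - 8*I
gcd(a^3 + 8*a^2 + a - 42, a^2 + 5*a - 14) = a^2 + 5*a - 14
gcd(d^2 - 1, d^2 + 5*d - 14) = 1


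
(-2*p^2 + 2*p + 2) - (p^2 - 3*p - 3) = -3*p^2 + 5*p + 5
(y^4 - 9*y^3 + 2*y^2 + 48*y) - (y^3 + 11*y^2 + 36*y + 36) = y^4 - 10*y^3 - 9*y^2 + 12*y - 36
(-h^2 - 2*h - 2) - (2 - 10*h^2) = 9*h^2 - 2*h - 4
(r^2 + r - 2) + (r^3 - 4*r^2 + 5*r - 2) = r^3 - 3*r^2 + 6*r - 4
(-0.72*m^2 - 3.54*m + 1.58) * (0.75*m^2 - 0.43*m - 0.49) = -0.54*m^4 - 2.3454*m^3 + 3.06*m^2 + 1.0552*m - 0.7742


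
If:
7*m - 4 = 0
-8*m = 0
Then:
No Solution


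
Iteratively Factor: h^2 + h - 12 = (h - 3)*(h + 4)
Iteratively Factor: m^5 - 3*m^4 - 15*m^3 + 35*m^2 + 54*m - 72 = (m - 1)*(m^4 - 2*m^3 - 17*m^2 + 18*m + 72) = (m - 1)*(m + 2)*(m^3 - 4*m^2 - 9*m + 36) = (m - 4)*(m - 1)*(m + 2)*(m^2 - 9) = (m - 4)*(m - 3)*(m - 1)*(m + 2)*(m + 3)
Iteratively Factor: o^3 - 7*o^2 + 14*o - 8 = (o - 2)*(o^2 - 5*o + 4) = (o - 2)*(o - 1)*(o - 4)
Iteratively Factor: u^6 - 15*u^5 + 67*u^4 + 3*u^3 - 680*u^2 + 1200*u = (u - 4)*(u^5 - 11*u^4 + 23*u^3 + 95*u^2 - 300*u) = (u - 4)^2*(u^4 - 7*u^3 - 5*u^2 + 75*u) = (u - 5)*(u - 4)^2*(u^3 - 2*u^2 - 15*u) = u*(u - 5)*(u - 4)^2*(u^2 - 2*u - 15) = u*(u - 5)*(u - 4)^2*(u + 3)*(u - 5)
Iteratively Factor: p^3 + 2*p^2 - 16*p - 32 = (p + 2)*(p^2 - 16) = (p + 2)*(p + 4)*(p - 4)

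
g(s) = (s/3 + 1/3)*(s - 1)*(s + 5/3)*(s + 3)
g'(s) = (s/3 + 1/3)*(s - 1)*(s + 5/3) + (s/3 + 1/3)*(s - 1)*(s + 3) + (s/3 + 1/3)*(s + 5/3)*(s + 3) + (s - 1)*(s + 5/3)*(s + 3)/3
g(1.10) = 0.79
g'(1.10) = 8.80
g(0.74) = -1.36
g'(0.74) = 3.51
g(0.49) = -1.91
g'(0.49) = 1.03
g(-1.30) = 0.14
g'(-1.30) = -0.06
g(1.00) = 0.00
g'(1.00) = 7.11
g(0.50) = -1.90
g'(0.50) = 1.11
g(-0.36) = -1.00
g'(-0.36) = -1.97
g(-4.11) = 14.37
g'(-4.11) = -26.25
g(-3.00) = 0.00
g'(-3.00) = -3.56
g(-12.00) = 4433.00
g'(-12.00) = -1665.56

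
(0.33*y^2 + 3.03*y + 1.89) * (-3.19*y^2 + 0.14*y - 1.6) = -1.0527*y^4 - 9.6195*y^3 - 6.1329*y^2 - 4.5834*y - 3.024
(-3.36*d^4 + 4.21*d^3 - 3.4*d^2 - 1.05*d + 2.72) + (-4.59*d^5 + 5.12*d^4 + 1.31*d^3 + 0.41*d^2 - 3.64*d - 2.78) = -4.59*d^5 + 1.76*d^4 + 5.52*d^3 - 2.99*d^2 - 4.69*d - 0.0599999999999996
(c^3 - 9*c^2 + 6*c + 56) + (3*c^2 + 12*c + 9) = c^3 - 6*c^2 + 18*c + 65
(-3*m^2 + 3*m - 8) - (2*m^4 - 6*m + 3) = -2*m^4 - 3*m^2 + 9*m - 11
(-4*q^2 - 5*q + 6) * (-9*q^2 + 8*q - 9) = 36*q^4 + 13*q^3 - 58*q^2 + 93*q - 54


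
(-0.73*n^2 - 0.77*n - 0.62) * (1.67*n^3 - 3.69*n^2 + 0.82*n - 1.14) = -1.2191*n^5 + 1.4078*n^4 + 1.2073*n^3 + 2.4886*n^2 + 0.3694*n + 0.7068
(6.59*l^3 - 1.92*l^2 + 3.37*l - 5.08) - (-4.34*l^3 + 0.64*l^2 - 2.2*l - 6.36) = 10.93*l^3 - 2.56*l^2 + 5.57*l + 1.28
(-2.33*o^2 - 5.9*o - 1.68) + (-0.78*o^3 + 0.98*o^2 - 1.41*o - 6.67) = -0.78*o^3 - 1.35*o^2 - 7.31*o - 8.35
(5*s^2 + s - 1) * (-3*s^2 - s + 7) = -15*s^4 - 8*s^3 + 37*s^2 + 8*s - 7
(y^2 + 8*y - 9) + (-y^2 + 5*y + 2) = 13*y - 7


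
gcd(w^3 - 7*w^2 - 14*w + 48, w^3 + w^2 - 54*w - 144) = w^2 - 5*w - 24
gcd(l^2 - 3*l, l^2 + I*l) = l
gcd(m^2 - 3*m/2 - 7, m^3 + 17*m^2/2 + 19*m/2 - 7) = m + 2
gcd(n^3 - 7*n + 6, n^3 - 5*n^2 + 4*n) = n - 1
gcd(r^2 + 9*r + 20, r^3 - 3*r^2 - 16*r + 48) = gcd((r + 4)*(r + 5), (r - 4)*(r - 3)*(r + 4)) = r + 4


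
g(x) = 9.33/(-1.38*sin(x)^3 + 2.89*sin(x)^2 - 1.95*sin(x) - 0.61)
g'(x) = 9.33*(4.14*sin(x)^2*cos(x) - 5.78*sin(x)*cos(x) + 1.95*cos(x))/(-1.38*sin(x)^3 + 2.89*sin(x)^2 - 1.95*sin(x) - 0.61)^2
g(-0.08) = -21.45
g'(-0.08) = 119.84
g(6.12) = -44.22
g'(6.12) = 619.97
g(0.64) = -8.99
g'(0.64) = -0.18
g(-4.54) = -8.92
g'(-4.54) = -0.40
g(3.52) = 16.24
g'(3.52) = -122.18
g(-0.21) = -142.63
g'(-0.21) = 7111.17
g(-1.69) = 1.69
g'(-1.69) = -0.43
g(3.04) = -11.97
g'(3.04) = -21.48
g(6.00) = 48.95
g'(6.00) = 958.86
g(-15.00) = 4.13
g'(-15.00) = -10.35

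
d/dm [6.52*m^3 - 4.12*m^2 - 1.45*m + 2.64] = 19.56*m^2 - 8.24*m - 1.45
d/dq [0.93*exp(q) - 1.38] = 0.93*exp(q)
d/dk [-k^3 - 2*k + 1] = -3*k^2 - 2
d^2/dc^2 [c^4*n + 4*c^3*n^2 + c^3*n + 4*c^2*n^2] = 2*n*(6*c^2 + 12*c*n + 3*c + 4*n)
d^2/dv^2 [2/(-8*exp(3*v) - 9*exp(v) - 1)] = 18*((8*exp(2*v) + 1)*(8*exp(3*v) + 9*exp(v) + 1) - 2*(8*exp(2*v) + 3)^2*exp(v))*exp(v)/(8*exp(3*v) + 9*exp(v) + 1)^3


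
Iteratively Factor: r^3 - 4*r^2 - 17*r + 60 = (r - 5)*(r^2 + r - 12) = (r - 5)*(r - 3)*(r + 4)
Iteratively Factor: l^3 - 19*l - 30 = (l + 3)*(l^2 - 3*l - 10) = (l - 5)*(l + 3)*(l + 2)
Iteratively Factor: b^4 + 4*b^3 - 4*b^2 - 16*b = (b - 2)*(b^3 + 6*b^2 + 8*b) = (b - 2)*(b + 2)*(b^2 + 4*b) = b*(b - 2)*(b + 2)*(b + 4)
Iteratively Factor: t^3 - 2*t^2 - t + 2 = (t - 1)*(t^2 - t - 2) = (t - 2)*(t - 1)*(t + 1)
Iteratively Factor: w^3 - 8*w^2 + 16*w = (w - 4)*(w^2 - 4*w) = w*(w - 4)*(w - 4)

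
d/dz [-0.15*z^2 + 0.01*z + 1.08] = 0.01 - 0.3*z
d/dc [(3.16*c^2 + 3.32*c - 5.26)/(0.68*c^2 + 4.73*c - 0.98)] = (12.6892*c^2 + 0.959999999999999*c + 21.6262)/(0.4624*c^4 + 6.4328*c^3 + 21.0401*c^2 - 9.2708*c + 0.9604)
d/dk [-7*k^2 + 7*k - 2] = 7 - 14*k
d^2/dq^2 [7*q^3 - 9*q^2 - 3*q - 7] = 42*q - 18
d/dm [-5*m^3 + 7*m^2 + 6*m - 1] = -15*m^2 + 14*m + 6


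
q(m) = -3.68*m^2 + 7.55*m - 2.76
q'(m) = 7.55 - 7.36*m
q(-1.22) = -17.45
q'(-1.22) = 16.53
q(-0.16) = -4.06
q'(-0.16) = 8.73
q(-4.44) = -108.83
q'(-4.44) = 40.23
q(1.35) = 0.73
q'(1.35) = -2.39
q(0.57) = 0.35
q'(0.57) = 3.35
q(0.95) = 1.09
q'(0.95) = 0.56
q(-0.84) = -11.70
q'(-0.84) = 13.73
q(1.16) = 1.05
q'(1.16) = -0.99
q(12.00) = -442.08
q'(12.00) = -80.77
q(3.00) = -13.23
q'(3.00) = -14.53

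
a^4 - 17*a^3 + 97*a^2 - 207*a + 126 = (a - 7)*(a - 6)*(a - 3)*(a - 1)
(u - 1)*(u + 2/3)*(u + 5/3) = u^3 + 4*u^2/3 - 11*u/9 - 10/9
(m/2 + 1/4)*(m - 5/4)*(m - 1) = m^3/2 - 7*m^2/8 + m/16 + 5/16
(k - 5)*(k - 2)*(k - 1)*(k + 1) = k^4 - 7*k^3 + 9*k^2 + 7*k - 10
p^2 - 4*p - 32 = (p - 8)*(p + 4)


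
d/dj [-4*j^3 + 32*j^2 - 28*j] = -12*j^2 + 64*j - 28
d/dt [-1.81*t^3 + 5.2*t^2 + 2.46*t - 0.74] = -5.43*t^2 + 10.4*t + 2.46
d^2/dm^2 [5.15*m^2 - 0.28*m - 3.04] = 10.3000000000000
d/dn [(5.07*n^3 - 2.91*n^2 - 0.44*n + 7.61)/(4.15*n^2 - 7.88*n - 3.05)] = (21.0405*n^4 - 79.9032*n^3 - 21.6337*n^2 - 45.412*n + 61.3088)/(17.2225*n^4 - 65.404*n^3 + 36.7794*n^2 + 48.068*n + 9.3025)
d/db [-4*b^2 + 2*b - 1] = 2 - 8*b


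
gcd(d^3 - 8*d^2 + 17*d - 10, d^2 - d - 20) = d - 5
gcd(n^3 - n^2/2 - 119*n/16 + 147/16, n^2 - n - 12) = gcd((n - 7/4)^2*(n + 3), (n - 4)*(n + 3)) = n + 3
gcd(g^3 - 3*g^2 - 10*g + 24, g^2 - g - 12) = g^2 - g - 12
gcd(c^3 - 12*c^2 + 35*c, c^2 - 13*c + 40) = c - 5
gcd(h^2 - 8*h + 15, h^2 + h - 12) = h - 3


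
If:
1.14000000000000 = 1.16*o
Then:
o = 0.98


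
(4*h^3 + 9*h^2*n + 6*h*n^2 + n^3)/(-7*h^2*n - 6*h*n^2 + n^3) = (-4*h^2 - 5*h*n - n^2)/(n*(7*h - n))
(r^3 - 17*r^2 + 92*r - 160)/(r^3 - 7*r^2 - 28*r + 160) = (r - 5)/(r + 5)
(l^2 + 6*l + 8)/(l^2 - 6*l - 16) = (l + 4)/(l - 8)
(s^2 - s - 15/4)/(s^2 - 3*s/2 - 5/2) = (s + 3/2)/(s + 1)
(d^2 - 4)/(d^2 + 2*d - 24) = (d^2 - 4)/(d^2 + 2*d - 24)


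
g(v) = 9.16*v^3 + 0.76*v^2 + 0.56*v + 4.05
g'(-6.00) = 980.72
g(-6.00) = -1950.51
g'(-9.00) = 2212.76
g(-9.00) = -6617.07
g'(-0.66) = 11.53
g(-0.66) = 1.38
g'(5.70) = 902.05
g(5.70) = 1728.30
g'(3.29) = 303.01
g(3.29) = 340.32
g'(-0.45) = 5.44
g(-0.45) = 3.12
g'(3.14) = 276.27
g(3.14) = 296.89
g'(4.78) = 635.70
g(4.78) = 1024.50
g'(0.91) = 24.70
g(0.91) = 12.09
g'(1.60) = 73.34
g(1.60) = 44.41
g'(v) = 27.48*v^2 + 1.52*v + 0.56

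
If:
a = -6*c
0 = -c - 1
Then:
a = 6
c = -1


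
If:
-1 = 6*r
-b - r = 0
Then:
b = 1/6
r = -1/6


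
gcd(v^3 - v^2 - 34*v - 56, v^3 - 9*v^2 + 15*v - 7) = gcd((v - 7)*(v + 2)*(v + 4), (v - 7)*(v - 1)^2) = v - 7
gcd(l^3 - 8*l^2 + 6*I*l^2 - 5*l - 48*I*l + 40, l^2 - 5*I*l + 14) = 1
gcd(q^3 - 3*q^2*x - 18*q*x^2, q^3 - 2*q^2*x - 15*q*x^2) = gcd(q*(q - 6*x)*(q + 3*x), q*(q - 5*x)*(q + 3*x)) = q^2 + 3*q*x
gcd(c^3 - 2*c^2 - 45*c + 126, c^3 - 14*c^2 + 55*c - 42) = c - 6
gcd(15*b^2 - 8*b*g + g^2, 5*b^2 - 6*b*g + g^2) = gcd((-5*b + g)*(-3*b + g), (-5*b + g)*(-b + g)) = 5*b - g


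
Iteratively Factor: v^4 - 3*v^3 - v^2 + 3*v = (v)*(v^3 - 3*v^2 - v + 3) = v*(v - 1)*(v^2 - 2*v - 3) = v*(v - 3)*(v - 1)*(v + 1)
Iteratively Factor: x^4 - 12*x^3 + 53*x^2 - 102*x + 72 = (x - 3)*(x^3 - 9*x^2 + 26*x - 24) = (x - 4)*(x - 3)*(x^2 - 5*x + 6) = (x - 4)*(x - 3)*(x - 2)*(x - 3)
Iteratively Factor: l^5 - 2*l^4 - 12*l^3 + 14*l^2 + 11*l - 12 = (l - 1)*(l^4 - l^3 - 13*l^2 + l + 12) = (l - 1)*(l + 1)*(l^3 - 2*l^2 - 11*l + 12) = (l - 1)*(l + 1)*(l + 3)*(l^2 - 5*l + 4) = (l - 4)*(l - 1)*(l + 1)*(l + 3)*(l - 1)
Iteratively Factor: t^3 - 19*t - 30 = (t + 2)*(t^2 - 2*t - 15) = (t + 2)*(t + 3)*(t - 5)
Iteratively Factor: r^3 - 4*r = (r - 2)*(r^2 + 2*r) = (r - 2)*(r + 2)*(r)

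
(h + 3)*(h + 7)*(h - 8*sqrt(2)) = h^3 - 8*sqrt(2)*h^2 + 10*h^2 - 80*sqrt(2)*h + 21*h - 168*sqrt(2)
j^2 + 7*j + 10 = (j + 2)*(j + 5)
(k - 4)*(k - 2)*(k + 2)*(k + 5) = k^4 + k^3 - 24*k^2 - 4*k + 80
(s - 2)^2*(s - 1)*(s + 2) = s^4 - 3*s^3 - 2*s^2 + 12*s - 8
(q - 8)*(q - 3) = q^2 - 11*q + 24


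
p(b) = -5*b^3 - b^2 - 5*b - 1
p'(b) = -15*b^2 - 2*b - 5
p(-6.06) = 1105.30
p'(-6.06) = -543.73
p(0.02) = -1.10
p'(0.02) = -5.05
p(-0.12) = -0.41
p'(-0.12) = -4.98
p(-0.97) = 7.47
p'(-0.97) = -17.17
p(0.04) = -1.20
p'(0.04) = -5.10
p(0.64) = -5.92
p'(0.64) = -12.42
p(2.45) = -92.78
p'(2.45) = -99.94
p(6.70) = -1583.20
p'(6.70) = -691.75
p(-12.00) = 8555.00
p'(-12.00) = -2141.00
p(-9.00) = 3608.00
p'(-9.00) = -1202.00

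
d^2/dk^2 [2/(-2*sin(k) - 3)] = 4*(2*sin(k)^2 - 3*sin(k) - 4)/(2*sin(k) + 3)^3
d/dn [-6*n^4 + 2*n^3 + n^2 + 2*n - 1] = -24*n^3 + 6*n^2 + 2*n + 2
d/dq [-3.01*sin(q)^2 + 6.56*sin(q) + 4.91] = (6.56 - 6.02*sin(q))*cos(q)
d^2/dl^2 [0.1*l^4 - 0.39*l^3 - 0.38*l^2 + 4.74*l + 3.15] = 1.2*l^2 - 2.34*l - 0.76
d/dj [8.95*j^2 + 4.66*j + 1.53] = 17.9*j + 4.66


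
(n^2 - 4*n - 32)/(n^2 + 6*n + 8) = (n - 8)/(n + 2)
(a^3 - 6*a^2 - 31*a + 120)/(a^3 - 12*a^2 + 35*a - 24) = (a + 5)/(a - 1)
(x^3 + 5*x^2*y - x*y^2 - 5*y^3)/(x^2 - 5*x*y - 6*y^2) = (x^2 + 4*x*y - 5*y^2)/(x - 6*y)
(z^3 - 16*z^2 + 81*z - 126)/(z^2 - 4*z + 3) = (z^2 - 13*z + 42)/(z - 1)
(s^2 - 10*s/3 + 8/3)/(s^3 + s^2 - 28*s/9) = 3*(s - 2)/(s*(3*s + 7))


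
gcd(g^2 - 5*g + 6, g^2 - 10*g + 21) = g - 3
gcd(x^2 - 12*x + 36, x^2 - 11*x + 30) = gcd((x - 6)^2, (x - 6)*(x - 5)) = x - 6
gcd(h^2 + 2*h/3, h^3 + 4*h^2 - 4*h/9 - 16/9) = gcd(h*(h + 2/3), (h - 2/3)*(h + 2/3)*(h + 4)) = h + 2/3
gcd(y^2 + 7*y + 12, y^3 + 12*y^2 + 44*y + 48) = y + 4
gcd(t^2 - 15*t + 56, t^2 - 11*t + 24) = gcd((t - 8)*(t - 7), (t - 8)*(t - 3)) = t - 8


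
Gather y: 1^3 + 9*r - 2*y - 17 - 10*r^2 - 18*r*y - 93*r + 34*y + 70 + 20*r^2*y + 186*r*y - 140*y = -10*r^2 - 84*r + y*(20*r^2 + 168*r - 108) + 54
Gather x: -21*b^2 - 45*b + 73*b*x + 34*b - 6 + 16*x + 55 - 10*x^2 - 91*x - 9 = -21*b^2 - 11*b - 10*x^2 + x*(73*b - 75) + 40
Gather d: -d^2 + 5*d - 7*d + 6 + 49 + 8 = -d^2 - 2*d + 63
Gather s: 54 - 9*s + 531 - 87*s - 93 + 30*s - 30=462 - 66*s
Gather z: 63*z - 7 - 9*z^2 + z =-9*z^2 + 64*z - 7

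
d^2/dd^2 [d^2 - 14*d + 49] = 2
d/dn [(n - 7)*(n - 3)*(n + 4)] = 3*n^2 - 12*n - 19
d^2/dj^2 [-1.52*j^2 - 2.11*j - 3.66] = -3.04000000000000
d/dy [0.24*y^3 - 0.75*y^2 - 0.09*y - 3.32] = 0.72*y^2 - 1.5*y - 0.09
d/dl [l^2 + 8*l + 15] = 2*l + 8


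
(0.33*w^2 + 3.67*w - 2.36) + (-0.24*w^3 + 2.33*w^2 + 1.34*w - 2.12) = -0.24*w^3 + 2.66*w^2 + 5.01*w - 4.48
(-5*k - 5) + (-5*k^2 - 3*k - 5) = -5*k^2 - 8*k - 10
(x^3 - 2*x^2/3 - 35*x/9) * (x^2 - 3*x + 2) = x^5 - 11*x^4/3 + x^3/9 + 31*x^2/3 - 70*x/9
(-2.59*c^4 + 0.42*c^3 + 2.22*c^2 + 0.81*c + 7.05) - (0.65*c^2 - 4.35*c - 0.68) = -2.59*c^4 + 0.42*c^3 + 1.57*c^2 + 5.16*c + 7.73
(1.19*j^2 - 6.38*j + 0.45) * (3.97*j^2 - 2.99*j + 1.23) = 4.7243*j^4 - 28.8867*j^3 + 22.3264*j^2 - 9.1929*j + 0.5535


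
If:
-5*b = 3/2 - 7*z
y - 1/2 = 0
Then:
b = 7*z/5 - 3/10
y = 1/2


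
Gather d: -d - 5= -d - 5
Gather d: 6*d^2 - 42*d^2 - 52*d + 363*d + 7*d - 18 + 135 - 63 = -36*d^2 + 318*d + 54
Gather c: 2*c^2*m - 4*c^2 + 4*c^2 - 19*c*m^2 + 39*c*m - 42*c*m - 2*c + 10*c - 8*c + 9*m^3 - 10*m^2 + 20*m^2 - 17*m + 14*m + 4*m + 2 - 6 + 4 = 2*c^2*m + c*(-19*m^2 - 3*m) + 9*m^3 + 10*m^2 + m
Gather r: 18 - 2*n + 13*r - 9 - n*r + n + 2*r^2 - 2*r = -n + 2*r^2 + r*(11 - n) + 9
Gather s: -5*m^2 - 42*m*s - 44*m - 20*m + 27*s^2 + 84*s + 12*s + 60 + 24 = -5*m^2 - 64*m + 27*s^2 + s*(96 - 42*m) + 84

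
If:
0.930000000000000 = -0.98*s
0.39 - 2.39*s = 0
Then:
No Solution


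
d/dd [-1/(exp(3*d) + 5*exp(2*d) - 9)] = (3*exp(d) + 10)*exp(2*d)/(exp(3*d) + 5*exp(2*d) - 9)^2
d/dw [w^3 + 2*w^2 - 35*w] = 3*w^2 + 4*w - 35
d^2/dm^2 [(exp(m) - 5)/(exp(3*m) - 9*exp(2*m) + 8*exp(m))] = 4*(exp(5*m) - 18*exp(4*m) + 136*exp(3*m) - 407*exp(2*m) + 270*exp(m) - 80)*exp(-m)/(exp(6*m) - 27*exp(5*m) + 267*exp(4*m) - 1161*exp(3*m) + 2136*exp(2*m) - 1728*exp(m) + 512)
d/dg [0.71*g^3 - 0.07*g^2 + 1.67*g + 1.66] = 2.13*g^2 - 0.14*g + 1.67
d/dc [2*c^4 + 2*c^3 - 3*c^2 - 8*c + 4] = 8*c^3 + 6*c^2 - 6*c - 8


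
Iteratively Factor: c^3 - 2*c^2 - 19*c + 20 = (c - 1)*(c^2 - c - 20) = (c - 5)*(c - 1)*(c + 4)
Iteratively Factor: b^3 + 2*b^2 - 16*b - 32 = (b - 4)*(b^2 + 6*b + 8) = (b - 4)*(b + 4)*(b + 2)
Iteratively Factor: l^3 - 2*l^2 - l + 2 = (l - 1)*(l^2 - l - 2) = (l - 2)*(l - 1)*(l + 1)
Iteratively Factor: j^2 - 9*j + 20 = (j - 4)*(j - 5)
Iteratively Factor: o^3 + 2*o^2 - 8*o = (o - 2)*(o^2 + 4*o) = (o - 2)*(o + 4)*(o)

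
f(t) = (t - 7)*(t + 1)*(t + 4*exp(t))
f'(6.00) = -1584.72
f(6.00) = -11338.01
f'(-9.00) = 344.05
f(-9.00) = -1151.94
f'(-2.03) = 29.32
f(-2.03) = -13.99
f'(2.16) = -607.67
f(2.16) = -563.52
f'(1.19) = -231.93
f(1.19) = -182.44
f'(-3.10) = 60.65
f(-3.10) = -61.93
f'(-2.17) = 33.34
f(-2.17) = -18.38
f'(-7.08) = 228.56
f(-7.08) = -605.81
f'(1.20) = -234.35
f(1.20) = -184.77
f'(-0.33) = -35.99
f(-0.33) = -12.50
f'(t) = (t - 7)*(t + 1)*(4*exp(t) + 1) + (t - 7)*(t + 4*exp(t)) + (t + 1)*(t + 4*exp(t)) = 4*t^2*exp(t) + 3*t^2 - 16*t*exp(t) - 12*t - 52*exp(t) - 7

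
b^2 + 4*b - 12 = (b - 2)*(b + 6)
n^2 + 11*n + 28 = (n + 4)*(n + 7)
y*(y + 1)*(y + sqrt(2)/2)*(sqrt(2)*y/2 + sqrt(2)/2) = sqrt(2)*y^4/2 + y^3/2 + sqrt(2)*y^3 + sqrt(2)*y^2/2 + y^2 + y/2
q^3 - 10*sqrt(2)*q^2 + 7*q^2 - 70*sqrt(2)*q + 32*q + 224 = (q + 7)*(q - 8*sqrt(2))*(q - 2*sqrt(2))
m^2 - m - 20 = (m - 5)*(m + 4)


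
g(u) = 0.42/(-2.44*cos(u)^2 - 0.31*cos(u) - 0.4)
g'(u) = 0.42*(-4.88*sin(u)*cos(u) - 0.31*sin(u))/(-2.44*cos(u)^2 - 0.31*cos(u) - 0.4)^2 = -(2.0496*cos(u) + 0.1302)*sin(u)/(2.44*cos(u)^2 + 0.31*cos(u) + 0.4)^2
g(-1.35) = -0.72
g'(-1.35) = 1.65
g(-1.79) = -0.94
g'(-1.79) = -1.53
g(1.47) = -0.92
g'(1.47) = -1.61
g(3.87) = -0.27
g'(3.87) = -0.40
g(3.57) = -0.20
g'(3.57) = -0.16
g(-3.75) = -0.23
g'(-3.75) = 0.28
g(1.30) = -0.64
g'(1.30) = -1.51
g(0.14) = -0.14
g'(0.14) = -0.03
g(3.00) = -0.17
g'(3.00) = 0.04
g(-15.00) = -0.27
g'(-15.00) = -0.38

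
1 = 1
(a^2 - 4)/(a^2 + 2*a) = (a - 2)/a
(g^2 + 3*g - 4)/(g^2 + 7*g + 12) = (g - 1)/(g + 3)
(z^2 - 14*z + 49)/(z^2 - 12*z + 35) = (z - 7)/(z - 5)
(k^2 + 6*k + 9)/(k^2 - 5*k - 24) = (k + 3)/(k - 8)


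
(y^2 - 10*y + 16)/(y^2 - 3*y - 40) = (y - 2)/(y + 5)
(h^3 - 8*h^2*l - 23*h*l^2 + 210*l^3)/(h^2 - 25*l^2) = (h^2 - 13*h*l + 42*l^2)/(h - 5*l)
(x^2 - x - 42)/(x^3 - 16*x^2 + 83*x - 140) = (x + 6)/(x^2 - 9*x + 20)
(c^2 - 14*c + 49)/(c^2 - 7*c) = (c - 7)/c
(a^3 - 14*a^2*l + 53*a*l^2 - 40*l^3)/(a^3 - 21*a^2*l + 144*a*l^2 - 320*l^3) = (a - l)/(a - 8*l)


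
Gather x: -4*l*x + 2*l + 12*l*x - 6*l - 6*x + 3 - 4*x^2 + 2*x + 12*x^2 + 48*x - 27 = -4*l + 8*x^2 + x*(8*l + 44) - 24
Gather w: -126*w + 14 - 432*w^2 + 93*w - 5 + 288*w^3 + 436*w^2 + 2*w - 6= 288*w^3 + 4*w^2 - 31*w + 3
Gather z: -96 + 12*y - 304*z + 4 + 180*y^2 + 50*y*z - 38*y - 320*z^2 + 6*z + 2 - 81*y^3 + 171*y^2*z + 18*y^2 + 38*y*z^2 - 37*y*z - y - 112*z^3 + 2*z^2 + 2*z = -81*y^3 + 198*y^2 - 27*y - 112*z^3 + z^2*(38*y - 318) + z*(171*y^2 + 13*y - 296) - 90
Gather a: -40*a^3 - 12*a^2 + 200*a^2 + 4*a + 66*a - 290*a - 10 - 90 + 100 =-40*a^3 + 188*a^2 - 220*a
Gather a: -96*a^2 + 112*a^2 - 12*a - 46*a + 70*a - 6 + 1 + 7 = 16*a^2 + 12*a + 2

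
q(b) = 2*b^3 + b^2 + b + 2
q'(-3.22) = 56.77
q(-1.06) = -0.32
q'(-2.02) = 21.44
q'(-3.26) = 58.25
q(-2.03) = -12.64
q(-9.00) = -1384.00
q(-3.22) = -57.62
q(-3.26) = -59.92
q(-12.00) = -3322.00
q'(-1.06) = 5.62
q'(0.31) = 2.20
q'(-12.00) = 841.00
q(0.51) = 3.04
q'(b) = 6*b^2 + 2*b + 1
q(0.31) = 2.47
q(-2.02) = -12.42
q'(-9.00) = 469.00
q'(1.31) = 13.92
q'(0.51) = 3.58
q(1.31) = 9.52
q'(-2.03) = 21.67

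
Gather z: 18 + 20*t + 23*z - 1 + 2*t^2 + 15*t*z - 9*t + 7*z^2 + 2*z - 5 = 2*t^2 + 11*t + 7*z^2 + z*(15*t + 25) + 12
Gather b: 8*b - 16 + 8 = 8*b - 8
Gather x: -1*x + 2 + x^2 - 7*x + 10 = x^2 - 8*x + 12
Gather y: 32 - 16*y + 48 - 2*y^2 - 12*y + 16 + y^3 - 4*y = y^3 - 2*y^2 - 32*y + 96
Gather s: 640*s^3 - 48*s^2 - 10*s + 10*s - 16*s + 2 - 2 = 640*s^3 - 48*s^2 - 16*s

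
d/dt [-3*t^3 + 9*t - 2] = 9 - 9*t^2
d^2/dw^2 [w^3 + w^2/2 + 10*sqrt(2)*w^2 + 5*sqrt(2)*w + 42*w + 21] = 6*w + 1 + 20*sqrt(2)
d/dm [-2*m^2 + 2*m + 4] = 2 - 4*m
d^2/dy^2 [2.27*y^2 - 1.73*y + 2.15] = 4.54000000000000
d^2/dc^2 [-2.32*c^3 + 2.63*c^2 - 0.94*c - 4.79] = 5.26 - 13.92*c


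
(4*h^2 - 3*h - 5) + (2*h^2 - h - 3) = 6*h^2 - 4*h - 8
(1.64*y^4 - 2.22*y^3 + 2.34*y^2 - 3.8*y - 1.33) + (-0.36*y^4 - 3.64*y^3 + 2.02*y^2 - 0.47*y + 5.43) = 1.28*y^4 - 5.86*y^3 + 4.36*y^2 - 4.27*y + 4.1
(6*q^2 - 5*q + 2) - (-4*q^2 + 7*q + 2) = 10*q^2 - 12*q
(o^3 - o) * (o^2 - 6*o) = o^5 - 6*o^4 - o^3 + 6*o^2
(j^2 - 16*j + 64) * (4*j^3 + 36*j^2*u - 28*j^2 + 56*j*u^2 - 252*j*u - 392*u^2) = 4*j^5 + 36*j^4*u - 92*j^4 + 56*j^3*u^2 - 828*j^3*u + 704*j^3 - 1288*j^2*u^2 + 6336*j^2*u - 1792*j^2 + 9856*j*u^2 - 16128*j*u - 25088*u^2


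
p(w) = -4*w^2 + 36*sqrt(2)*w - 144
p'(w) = -8*w + 36*sqrt(2)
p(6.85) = 17.06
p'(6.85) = -3.89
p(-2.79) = -317.18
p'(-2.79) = 73.23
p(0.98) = -97.95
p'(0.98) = 43.07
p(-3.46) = -368.04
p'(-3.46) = 78.59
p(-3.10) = -340.27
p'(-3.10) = 75.71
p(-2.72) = -312.07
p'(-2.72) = 72.67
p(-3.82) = -396.85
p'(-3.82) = 81.47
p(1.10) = -92.84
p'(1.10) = 42.11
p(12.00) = -109.06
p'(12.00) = -45.09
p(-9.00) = -926.21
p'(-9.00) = 122.91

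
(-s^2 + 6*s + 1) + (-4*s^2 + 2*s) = -5*s^2 + 8*s + 1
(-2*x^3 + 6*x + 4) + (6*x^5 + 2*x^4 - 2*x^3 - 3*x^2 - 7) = 6*x^5 + 2*x^4 - 4*x^3 - 3*x^2 + 6*x - 3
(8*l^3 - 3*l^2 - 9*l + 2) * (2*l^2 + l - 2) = 16*l^5 + 2*l^4 - 37*l^3 + l^2 + 20*l - 4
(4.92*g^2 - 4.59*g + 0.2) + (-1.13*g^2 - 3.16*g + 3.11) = 3.79*g^2 - 7.75*g + 3.31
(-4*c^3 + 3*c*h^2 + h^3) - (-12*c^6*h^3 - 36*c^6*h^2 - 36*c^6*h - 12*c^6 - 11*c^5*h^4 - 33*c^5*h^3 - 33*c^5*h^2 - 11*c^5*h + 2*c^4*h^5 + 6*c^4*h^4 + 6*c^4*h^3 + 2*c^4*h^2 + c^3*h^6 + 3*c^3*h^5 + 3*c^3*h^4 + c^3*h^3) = 12*c^6*h^3 + 36*c^6*h^2 + 36*c^6*h + 12*c^6 + 11*c^5*h^4 + 33*c^5*h^3 + 33*c^5*h^2 + 11*c^5*h - 2*c^4*h^5 - 6*c^4*h^4 - 6*c^4*h^3 - 2*c^4*h^2 - c^3*h^6 - 3*c^3*h^5 - 3*c^3*h^4 - c^3*h^3 - 4*c^3 + 3*c*h^2 + h^3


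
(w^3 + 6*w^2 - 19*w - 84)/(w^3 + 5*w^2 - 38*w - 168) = (w^2 - w - 12)/(w^2 - 2*w - 24)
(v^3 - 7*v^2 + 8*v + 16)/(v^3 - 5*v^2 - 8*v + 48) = (v + 1)/(v + 3)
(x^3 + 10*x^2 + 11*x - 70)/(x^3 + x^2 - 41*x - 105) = (x^2 + 5*x - 14)/(x^2 - 4*x - 21)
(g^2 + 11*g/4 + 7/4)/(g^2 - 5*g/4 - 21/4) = (g + 1)/(g - 3)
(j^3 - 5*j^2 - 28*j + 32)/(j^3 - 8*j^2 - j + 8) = (j + 4)/(j + 1)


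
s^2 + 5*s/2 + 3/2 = (s + 1)*(s + 3/2)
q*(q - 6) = q^2 - 6*q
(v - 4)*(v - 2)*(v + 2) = v^3 - 4*v^2 - 4*v + 16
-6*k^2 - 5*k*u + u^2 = (-6*k + u)*(k + u)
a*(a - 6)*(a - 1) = a^3 - 7*a^2 + 6*a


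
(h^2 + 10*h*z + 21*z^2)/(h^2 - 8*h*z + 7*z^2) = (h^2 + 10*h*z + 21*z^2)/(h^2 - 8*h*z + 7*z^2)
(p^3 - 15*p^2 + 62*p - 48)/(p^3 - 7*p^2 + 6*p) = (p - 8)/p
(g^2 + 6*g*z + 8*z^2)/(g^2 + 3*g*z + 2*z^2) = (g + 4*z)/(g + z)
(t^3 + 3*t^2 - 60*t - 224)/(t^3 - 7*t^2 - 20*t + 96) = (t + 7)/(t - 3)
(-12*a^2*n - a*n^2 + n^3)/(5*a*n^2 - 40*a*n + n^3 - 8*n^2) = (-12*a^2 - a*n + n^2)/(5*a*n - 40*a + n^2 - 8*n)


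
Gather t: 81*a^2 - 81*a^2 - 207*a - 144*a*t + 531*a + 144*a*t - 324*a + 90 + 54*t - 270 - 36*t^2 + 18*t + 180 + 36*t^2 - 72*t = 0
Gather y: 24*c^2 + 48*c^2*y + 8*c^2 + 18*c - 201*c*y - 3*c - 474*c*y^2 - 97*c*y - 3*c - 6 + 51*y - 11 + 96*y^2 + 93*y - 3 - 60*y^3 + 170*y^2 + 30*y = 32*c^2 + 12*c - 60*y^3 + y^2*(266 - 474*c) + y*(48*c^2 - 298*c + 174) - 20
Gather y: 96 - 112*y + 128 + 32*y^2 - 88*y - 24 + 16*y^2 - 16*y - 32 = 48*y^2 - 216*y + 168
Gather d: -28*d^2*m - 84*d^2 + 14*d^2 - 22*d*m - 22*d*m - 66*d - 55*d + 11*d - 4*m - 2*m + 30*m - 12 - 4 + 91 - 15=d^2*(-28*m - 70) + d*(-44*m - 110) + 24*m + 60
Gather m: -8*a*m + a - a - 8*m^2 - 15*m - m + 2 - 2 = -8*m^2 + m*(-8*a - 16)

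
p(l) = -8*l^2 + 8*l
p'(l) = 8 - 16*l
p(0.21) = 1.33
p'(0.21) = 4.64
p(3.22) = -57.19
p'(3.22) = -43.52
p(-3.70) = -139.12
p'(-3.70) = 67.20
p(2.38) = -26.28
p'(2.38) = -30.08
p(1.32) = -3.38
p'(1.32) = -13.12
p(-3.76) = -143.18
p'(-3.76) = 68.16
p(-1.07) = -17.72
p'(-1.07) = 25.12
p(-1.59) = -32.94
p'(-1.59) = 33.44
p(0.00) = 0.00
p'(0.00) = 8.00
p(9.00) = -576.00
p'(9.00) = -136.00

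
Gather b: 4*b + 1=4*b + 1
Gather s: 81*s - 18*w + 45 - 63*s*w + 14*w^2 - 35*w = s*(81 - 63*w) + 14*w^2 - 53*w + 45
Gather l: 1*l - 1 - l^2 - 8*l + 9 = -l^2 - 7*l + 8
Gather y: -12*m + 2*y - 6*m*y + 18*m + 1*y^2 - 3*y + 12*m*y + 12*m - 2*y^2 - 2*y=18*m - y^2 + y*(6*m - 3)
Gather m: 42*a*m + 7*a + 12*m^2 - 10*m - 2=7*a + 12*m^2 + m*(42*a - 10) - 2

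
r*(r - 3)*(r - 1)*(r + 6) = r^4 + 2*r^3 - 21*r^2 + 18*r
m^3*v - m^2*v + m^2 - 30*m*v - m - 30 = (m - 6)*(m + 5)*(m*v + 1)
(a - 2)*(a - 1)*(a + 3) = a^3 - 7*a + 6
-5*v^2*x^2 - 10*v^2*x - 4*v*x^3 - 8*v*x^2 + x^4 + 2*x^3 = x*(-5*v + x)*(v + x)*(x + 2)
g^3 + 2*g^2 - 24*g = g*(g - 4)*(g + 6)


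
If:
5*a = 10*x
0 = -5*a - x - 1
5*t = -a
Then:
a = -2/11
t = 2/55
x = -1/11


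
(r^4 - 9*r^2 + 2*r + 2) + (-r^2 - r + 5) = r^4 - 10*r^2 + r + 7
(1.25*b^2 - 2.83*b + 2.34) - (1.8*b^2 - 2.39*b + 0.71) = -0.55*b^2 - 0.44*b + 1.63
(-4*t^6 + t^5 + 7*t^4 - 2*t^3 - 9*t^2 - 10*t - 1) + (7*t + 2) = -4*t^6 + t^5 + 7*t^4 - 2*t^3 - 9*t^2 - 3*t + 1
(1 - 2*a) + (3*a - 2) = a - 1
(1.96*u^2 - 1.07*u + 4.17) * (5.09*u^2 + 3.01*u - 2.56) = 9.9764*u^4 + 0.4533*u^3 + 12.987*u^2 + 15.2909*u - 10.6752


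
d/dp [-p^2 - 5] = -2*p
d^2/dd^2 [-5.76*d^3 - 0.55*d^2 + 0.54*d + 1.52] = -34.56*d - 1.1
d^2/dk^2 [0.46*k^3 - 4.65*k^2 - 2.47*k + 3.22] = 2.76*k - 9.3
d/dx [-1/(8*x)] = 1/(8*x^2)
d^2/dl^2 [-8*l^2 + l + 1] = -16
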